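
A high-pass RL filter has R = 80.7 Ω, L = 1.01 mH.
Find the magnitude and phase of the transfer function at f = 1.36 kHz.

Step 1 — Angular frequency: ω = 2π·1360 = 8545 rad/s.
Step 2 — Transfer function: H(jω) = jωL/(R + jωL).
Step 3 — Numerator jωL = j·8.631; denominator R + jωL = 80.7 + j8.631.
Step 4 — H = 0.01131 + j0.1057.
Step 5 — Magnitude: |H| = 0.1063 (-19.5 dB); phase: φ = 83.9°.

|H| = 0.1063 (-19.5 dB), φ = 83.9°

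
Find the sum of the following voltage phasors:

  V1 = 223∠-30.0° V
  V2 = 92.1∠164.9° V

Step 1 — Convert each phasor to rectangular form:
  V1 = 223·(cos(-30.0°) + j·sin(-30.0°)) = 193.1 - j111.5 V
  V2 = 92.1·(cos(164.9°) + j·sin(164.9°)) = -88.92 + j23.99 V
Step 2 — Sum components: V_total = 104.2 - j87.51 V.
Step 3 — Convert to polar: |V_total| = 136.1 V, ∠V_total = -40.0°.

V_total = 136.1∠-40.0° V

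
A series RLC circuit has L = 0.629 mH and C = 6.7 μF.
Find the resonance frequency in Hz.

Step 1 — Resonance condition Im(Z)=0 gives ω₀ = 1/√(LC).
Step 2 — ω₀ = 1/√(0.000629·6.7e-06) = 1.54e+04 rad/s.
Step 3 — f₀ = ω₀/(2π) = 2452 Hz.

f₀ = 2452 Hz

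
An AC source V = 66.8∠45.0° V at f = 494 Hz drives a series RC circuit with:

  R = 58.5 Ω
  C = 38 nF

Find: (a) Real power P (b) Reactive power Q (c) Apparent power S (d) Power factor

Step 1 — Angular frequency: ω = 2π·f = 2π·494 = 3104 rad/s.
Step 2 — Component impedances:
  R: Z = R = 58.5 Ω
  C: Z = 1/(jωC) = -j/(ω·C) = 0 - j8478 Ω
Step 3 — Series combination: Z_total = R + C = 58.5 - j8478 Ω = 8479∠-89.6° Ω.
Step 4 — Source phasor: V = 66.8∠45.0° V = 47.23 + j47.23 V.
Step 5 — Current: I = V / Z = -0.005533 + j0.005609 A = 0.007879∠134.6° A.
Step 6 — Complex power: S = V·I* = 0.003631 - j0.5263 VA.
Step 7 — Real power: P = Re(S) = 0.003631 W.
Step 8 — Reactive power: Q = Im(S) = -0.5263 VAR.
Step 9 — Apparent power: |S| = 0.5263 VA.
Step 10 — Power factor: PF = P/|S| = 0.0069 (leading).

(a) P = 0.003631 W  (b) Q = -0.5263 VAR  (c) S = 0.5263 VA  (d) PF = 0.0069 (leading)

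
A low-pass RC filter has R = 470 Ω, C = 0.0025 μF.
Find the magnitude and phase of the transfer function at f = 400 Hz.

Step 1 — Angular frequency: ω = 2π·400 = 2513 rad/s.
Step 2 — Transfer function: H(jω) = 1/(1 + jωRC).
Step 3 — Denominator: 1 + jωRC = 1 + j·2513·470·2.5e-09 = 1 + j0.002953.
Step 4 — H = 1 - j0.002953.
Step 5 — Magnitude: |H| = 1 (-0.0 dB); phase: φ = -0.2°.

|H| = 1 (-0.0 dB), φ = -0.2°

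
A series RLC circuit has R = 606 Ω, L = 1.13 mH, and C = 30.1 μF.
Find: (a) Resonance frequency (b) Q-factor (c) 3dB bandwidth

Step 1 — Resonance condition Im(Z)=0 gives ω₀ = 1/√(LC).
Step 2 — ω₀ = 1/√(0.00113·3.01e-05) = 5422 rad/s.
Step 3 — f₀ = ω₀/(2π) = 863 Hz.
Step 4 — Series Q: Q = ω₀L/R = 5422·0.00113/606 = 0.01011.
Step 5 — 3dB bandwidth: Δω = ω₀/Q = 5.363e+05 rad/s; BW = Δω/(2π) = 8.535e+04 Hz.

(a) f₀ = 863 Hz  (b) Q = 0.01011  (c) BW = 8.535e+04 Hz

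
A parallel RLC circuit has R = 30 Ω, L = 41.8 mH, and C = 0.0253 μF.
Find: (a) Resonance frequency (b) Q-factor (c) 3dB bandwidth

Step 1 — Resonance: ω₀ = 1/√(LC) = 1/√(0.0418·2.53e-08) = 3.075e+04 rad/s.
Step 2 — f₀ = ω₀/(2π) = 4894 Hz.
Step 3 — Parallel Q: Q = R/(ω₀L) = 30/(3.075e+04·0.0418) = 0.02334.
Step 4 — Bandwidth: Δω = ω₀/Q = 1.318e+06 rad/s; BW = Δω/(2π) = 2.097e+05 Hz.

(a) f₀ = 4894 Hz  (b) Q = 0.02334  (c) BW = 2.097e+05 Hz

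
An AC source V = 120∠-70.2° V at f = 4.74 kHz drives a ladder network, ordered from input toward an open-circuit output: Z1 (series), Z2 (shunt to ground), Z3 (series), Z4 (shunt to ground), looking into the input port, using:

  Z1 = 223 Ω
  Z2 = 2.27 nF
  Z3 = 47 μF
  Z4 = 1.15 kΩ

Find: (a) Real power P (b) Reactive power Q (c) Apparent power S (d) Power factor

Step 1 — Angular frequency: ω = 2π·f = 2π·4740 = 2.978e+04 rad/s.
Step 2 — Component impedances:
  Z1: Z = R = 223 Ω
  Z2: Z = 1/(jωC) = -j/(ω·C) = 0 - j1.479e+04 Ω
  Z3: Z = 1/(jωC) = -j/(ω·C) = 0 - j0.7144 Ω
  Z4: Z = R = 1150 Ω
Step 3 — Ladder network (open output): work backward from the far end, alternating series and parallel combinations. Z_in = 1366 - j89.57 Ω = 1369∠-3.8° Ω.
Step 4 — Source phasor: V = 120∠-70.2° V = 40.65 - j112.9 V.
Step 5 — Current: I = V / Z = 0.03503 - j0.08036 A = 0.08766∠-66.4° A.
Step 6 — Complex power: S = V·I* = 10.5 - j0.6883 VA.
Step 7 — Real power: P = Re(S) = 10.5 W.
Step 8 — Reactive power: Q = Im(S) = -0.6883 VAR.
Step 9 — Apparent power: |S| = 10.52 VA.
Step 10 — Power factor: PF = P/|S| = 0.9979 (leading).

(a) P = 10.5 W  (b) Q = -0.6883 VAR  (c) S = 10.52 VA  (d) PF = 0.9979 (leading)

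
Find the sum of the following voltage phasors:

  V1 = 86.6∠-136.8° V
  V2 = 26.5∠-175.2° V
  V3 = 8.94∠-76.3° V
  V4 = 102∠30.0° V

Step 1 — Convert each phasor to rectangular form:
  V1 = 86.6·(cos(-136.8°) + j·sin(-136.8°)) = -63.13 - j59.28 V
  V2 = 26.5·(cos(-175.2°) + j·sin(-175.2°)) = -26.41 - j2.217 V
  V3 = 8.94·(cos(-76.3°) + j·sin(-76.3°)) = 2.117 - j8.686 V
  V4 = 102·(cos(30.0°) + j·sin(30.0°)) = 88.33 + j51 V
Step 2 — Sum components: V_total = 0.9162 - j19.18 V.
Step 3 — Convert to polar: |V_total| = 19.21 V, ∠V_total = -87.3°.

V_total = 19.21∠-87.3° V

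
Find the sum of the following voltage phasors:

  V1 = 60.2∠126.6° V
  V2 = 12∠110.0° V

Step 1 — Convert each phasor to rectangular form:
  V1 = 60.2·(cos(126.6°) + j·sin(126.6°)) = -35.89 + j48.33 V
  V2 = 12·(cos(110.0°) + j·sin(110.0°)) = -4.104 + j11.28 V
Step 2 — Sum components: V_total = -40 + j59.61 V.
Step 3 — Convert to polar: |V_total| = 71.78 V, ∠V_total = 123.9°.

V_total = 71.78∠123.9° V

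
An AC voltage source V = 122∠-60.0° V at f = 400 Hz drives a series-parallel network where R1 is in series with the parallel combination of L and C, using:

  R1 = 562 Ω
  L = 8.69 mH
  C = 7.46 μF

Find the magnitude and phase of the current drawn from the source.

Step 1 — Angular frequency: ω = 2π·f = 2π·400 = 2513 rad/s.
Step 2 — Component impedances:
  R1: Z = R = 562 Ω
  L: Z = jωL = j·2513·0.00869 = 0 + j21.84 Ω
  C: Z = 1/(jωC) = -j/(ω·C) = 0 - j53.34 Ω
Step 3 — Parallel branch: L || C = 1/(1/L + 1/C) = 0 + j36.99 Ω.
Step 4 — Series with R1: Z_total = R1 + (L || C) = 562 + j36.99 Ω = 563.2∠3.8° Ω.
Step 5 — Source phasor: V = 122∠-60.0° V = 61 - j105.7 V.
Step 6 — Ohm's law: I = V / Z_total = (61 - j105.7) / (562 + j36.99) = 0.09575 - j0.1943 A.
Step 7 — Convert to polar: |I| = 0.2166 A, ∠I = -63.8°.

I = 0.2166∠-63.8° A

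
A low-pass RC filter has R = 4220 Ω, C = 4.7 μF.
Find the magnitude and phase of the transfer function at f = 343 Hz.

Step 1 — Angular frequency: ω = 2π·343 = 2155 rad/s.
Step 2 — Transfer function: H(jω) = 1/(1 + jωRC).
Step 3 — Denominator: 1 + jωRC = 1 + j·2155·4220·4.7e-06 = 1 + j42.74.
Step 4 — H = 0.000547 - j0.02338.
Step 5 — Magnitude: |H| = 0.02339 (-32.6 dB); phase: φ = -88.7°.

|H| = 0.02339 (-32.6 dB), φ = -88.7°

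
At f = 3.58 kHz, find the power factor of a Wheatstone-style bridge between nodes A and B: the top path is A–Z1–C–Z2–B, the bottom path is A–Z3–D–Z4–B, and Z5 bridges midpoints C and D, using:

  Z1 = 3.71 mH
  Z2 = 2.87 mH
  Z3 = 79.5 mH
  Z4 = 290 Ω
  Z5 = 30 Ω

Step 1 — Angular frequency: ω = 2π·f = 2π·3580 = 2.249e+04 rad/s.
Step 2 — Component impedances:
  Z1: Z = jωL = j·2.249e+04·0.00371 = 0 + j83.45 Ω
  Z2: Z = jωL = j·2.249e+04·0.00287 = 0 + j64.56 Ω
  Z3: Z = jωL = j·2.249e+04·0.0795 = 0 + j1788 Ω
  Z4: Z = R = 290 Ω
  Z5: Z = R = 30 Ω
Step 3 — Bridge requires nodal analysis (the Z5 bridge couples midpoints C and D, so the two paths cannot be reduced to a simple series/parallel combination). Setting node B to ground and injecting 1 A at node A, the 3-node admittance system at A, C, D solves to V_A = Z_AB = 12.46 + j141.2 Ω = 141.8∠85.0° Ω.
Step 4 — Power factor: PF = cos(φ) = Re(Z)/|Z| = 12.465/141.78 = 0.08792.
Step 5 — Type: Im(Z) = 141.2 ⇒ lagging (phase φ = 85.0°).

PF = 0.08792 (lagging, φ = 85.0°)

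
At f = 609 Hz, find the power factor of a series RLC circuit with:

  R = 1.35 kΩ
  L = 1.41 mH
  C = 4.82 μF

Step 1 — Angular frequency: ω = 2π·f = 2π·609 = 3826 rad/s.
Step 2 — Component impedances:
  R: Z = R = 1350 Ω
  L: Z = jωL = j·3826·0.00141 = 0 + j5.395 Ω
  C: Z = 1/(jωC) = -j/(ω·C) = 0 - j54.22 Ω
Step 3 — Series combination: Z_total = R + L + C = 1350 - j48.82 Ω = 1351∠-2.1° Ω.
Step 4 — Power factor: PF = cos(φ) = Re(Z)/|Z| = 1350/1351 = 0.9993.
Step 5 — Type: Im(Z) = -48.82 ⇒ leading (phase φ = -2.1°).

PF = 0.9993 (leading, φ = -2.1°)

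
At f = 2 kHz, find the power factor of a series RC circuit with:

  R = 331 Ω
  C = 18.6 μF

Step 1 — Angular frequency: ω = 2π·f = 2π·2000 = 1.257e+04 rad/s.
Step 2 — Component impedances:
  R: Z = R = 331 Ω
  C: Z = 1/(jωC) = -j/(ω·C) = 0 - j4.278 Ω
Step 3 — Series combination: Z_total = R + C = 331 - j4.278 Ω = 331∠-0.7° Ω.
Step 4 — Power factor: PF = cos(φ) = Re(Z)/|Z| = 331/331.03 = 0.9999.
Step 5 — Type: Im(Z) = -4.278 ⇒ leading (phase φ = -0.7°).

PF = 0.9999 (leading, φ = -0.7°)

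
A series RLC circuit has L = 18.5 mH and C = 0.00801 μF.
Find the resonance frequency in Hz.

Step 1 — Resonance condition Im(Z)=0 gives ω₀ = 1/√(LC).
Step 2 — ω₀ = 1/√(0.0185·8.01e-09) = 8.215e+04 rad/s.
Step 3 — f₀ = ω₀/(2π) = 1.307e+04 Hz.

f₀ = 1.307e+04 Hz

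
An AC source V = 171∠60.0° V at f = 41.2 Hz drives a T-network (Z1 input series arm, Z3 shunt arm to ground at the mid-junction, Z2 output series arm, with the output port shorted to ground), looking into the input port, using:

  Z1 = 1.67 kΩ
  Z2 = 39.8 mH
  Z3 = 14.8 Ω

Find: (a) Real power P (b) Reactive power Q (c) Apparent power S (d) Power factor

Step 1 — Angular frequency: ω = 2π·f = 2π·41.2 = 258.9 rad/s.
Step 2 — Component impedances:
  Z1: Z = R = 1670 Ω
  Z2: Z = jωL = j·258.9·0.0398 = 0 + j10.3 Ω
  Z3: Z = R = 14.8 Ω
Step 3 — With the output port shorted to ground, the output series arm Z2 runs from the junction to ground; the shunt arm Z3 also runs from the junction to ground. They appear in parallel: Z3 || Z2 = 4.831 + j6.94 Ω.
Step 4 — Series with input arm Z1: Z_in = Z1 + (Z3 || Z2) = 1675 + j6.94 Ω = 1675∠0.2° Ω.
Step 5 — Source phasor: V = 171∠60.0° V = 85.5 + j148.1 V.
Step 6 — Current: I = V / Z = 0.05142 + j0.08821 A = 0.1021∠59.8° A.
Step 7 — Complex power: S = V·I* = 17.46 + j0.07234 VA.
Step 8 — Real power: P = Re(S) = 17.46 W.
Step 9 — Reactive power: Q = Im(S) = 0.07234 VAR.
Step 10 — Apparent power: |S| = 17.46 VA.
Step 11 — Power factor: PF = P/|S| = 1 (lagging).

(a) P = 17.46 W  (b) Q = 0.07234 VAR  (c) S = 17.46 VA  (d) PF = 1 (lagging)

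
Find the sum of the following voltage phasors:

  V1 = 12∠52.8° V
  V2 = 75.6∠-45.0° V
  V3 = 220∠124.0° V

Step 1 — Convert each phasor to rectangular form:
  V1 = 12·(cos(52.8°) + j·sin(52.8°)) = 7.255 + j9.558 V
  V2 = 75.6·(cos(-45.0°) + j·sin(-45.0°)) = 53.46 - j53.46 V
  V3 = 220·(cos(124.0°) + j·sin(124.0°)) = -123 + j182.4 V
Step 2 — Sum components: V_total = -62.31 + j138.5 V.
Step 3 — Convert to polar: |V_total| = 151.9 V, ∠V_total = 114.2°.

V_total = 151.9∠114.2° V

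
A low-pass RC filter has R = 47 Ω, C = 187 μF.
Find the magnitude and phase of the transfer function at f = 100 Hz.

Step 1 — Angular frequency: ω = 2π·100 = 628.3 rad/s.
Step 2 — Transfer function: H(jω) = 1/(1 + jωRC).
Step 3 — Denominator: 1 + jωRC = 1 + j·628.3·47·0.000187 = 1 + j5.522.
Step 4 — H = 0.03175 - j0.1753.
Step 5 — Magnitude: |H| = 0.1782 (-15.0 dB); phase: φ = -79.7°.

|H| = 0.1782 (-15.0 dB), φ = -79.7°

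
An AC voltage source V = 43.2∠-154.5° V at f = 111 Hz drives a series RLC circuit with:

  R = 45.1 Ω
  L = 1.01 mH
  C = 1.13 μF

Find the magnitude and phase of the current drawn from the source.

Step 1 — Angular frequency: ω = 2π·f = 2π·111 = 697.4 rad/s.
Step 2 — Component impedances:
  R: Z = R = 45.1 Ω
  L: Z = jωL = j·697.4·0.00101 = 0 + j0.7044 Ω
  C: Z = 1/(jωC) = -j/(ω·C) = 0 - j1269 Ω
Step 3 — Series combination: Z_total = R + L + C = 45.1 - j1268 Ω = 1269∠-88.0° Ω.
Step 4 — Source phasor: V = 43.2∠-154.5° V = -38.99 - j18.6 V.
Step 5 — Ohm's law: I = V / Z_total = (-38.99 - j18.6) / (45.1 - j1268) = 0.01355 - j0.03123 A.
Step 6 — Convert to polar: |I| = 0.03404 A, ∠I = -66.5°.

I = 0.03404∠-66.5° A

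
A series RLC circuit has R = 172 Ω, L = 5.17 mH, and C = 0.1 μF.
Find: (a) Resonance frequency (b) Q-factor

Step 1 — Resonance condition Im(Z)=0 gives ω₀ = 1/√(LC).
Step 2 — ω₀ = 1/√(0.00517·1e-07) = 4.398e+04 rad/s.
Step 3 — f₀ = ω₀/(2π) = 7000 Hz.
Step 4 — Series Q: Q = ω₀L/R = 4.398e+04·0.00517/172 = 1.322.

(a) f₀ = 7000 Hz  (b) Q = 1.322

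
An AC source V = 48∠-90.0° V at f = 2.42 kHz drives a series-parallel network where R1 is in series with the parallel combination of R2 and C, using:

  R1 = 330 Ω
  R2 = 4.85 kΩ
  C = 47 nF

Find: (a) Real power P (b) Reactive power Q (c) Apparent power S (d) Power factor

Step 1 — Angular frequency: ω = 2π·f = 2π·2420 = 1.521e+04 rad/s.
Step 2 — Component impedances:
  R1: Z = R = 330 Ω
  R2: Z = R = 4850 Ω
  C: Z = 1/(jωC) = -j/(ω·C) = 0 - j1399 Ω
Step 3 — Parallel branch: R2 || C = 1/(1/R2 + 1/C) = 372.7 - j1292 Ω.
Step 4 — Series with R1: Z_total = R1 + (R2 || C) = 702.7 - j1292 Ω = 1471∠-61.5° Ω.
Step 5 — Source phasor: V = 48∠-90.0° V = 0 - j48 V.
Step 6 — Current: I = V / Z = 0.02867 - j0.0156 A = 0.03264∠-28.5° A.
Step 7 — Complex power: S = V·I* = 0.7487 - j1.376 VA.
Step 8 — Real power: P = Re(S) = 0.7487 W.
Step 9 — Reactive power: Q = Im(S) = -1.376 VAR.
Step 10 — Apparent power: |S| = 1.567 VA.
Step 11 — Power factor: PF = P/|S| = 0.4779 (leading).

(a) P = 0.7487 W  (b) Q = -1.376 VAR  (c) S = 1.567 VA  (d) PF = 0.4779 (leading)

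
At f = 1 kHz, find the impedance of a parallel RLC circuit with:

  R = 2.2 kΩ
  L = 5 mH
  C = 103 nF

Step 1 — Angular frequency: ω = 2π·f = 2π·1000 = 6283 rad/s.
Step 2 — Component impedances:
  R: Z = R = 2200 Ω
  L: Z = jωL = j·6283·0.005 = 0 + j31.42 Ω
  C: Z = 1/(jωC) = -j/(ω·C) = 0 - j1545 Ω
Step 3 — Parallel combination: 1/Z_total = 1/R + 1/L + 1/C; Z_total = 0.4673 + j32.06 Ω = 32.06∠89.2° Ω.

Z = 0.4673 + j32.06 Ω = 32.06∠89.2° Ω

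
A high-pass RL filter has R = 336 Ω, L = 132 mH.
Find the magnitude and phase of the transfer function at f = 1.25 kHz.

Step 1 — Angular frequency: ω = 2π·1250 = 7854 rad/s.
Step 2 — Transfer function: H(jω) = jωL/(R + jωL).
Step 3 — Numerator jωL = j·1037; denominator R + jωL = 336 + j1037.
Step 4 — H = 0.9049 + j0.2933.
Step 5 — Magnitude: |H| = 0.9513 (-0.4 dB); phase: φ = 18.0°.

|H| = 0.9513 (-0.4 dB), φ = 18.0°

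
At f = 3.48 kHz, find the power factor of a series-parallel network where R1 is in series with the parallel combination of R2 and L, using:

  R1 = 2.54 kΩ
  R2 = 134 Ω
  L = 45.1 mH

Step 1 — Angular frequency: ω = 2π·f = 2π·3480 = 2.187e+04 rad/s.
Step 2 — Component impedances:
  R1: Z = R = 2540 Ω
  R2: Z = R = 134 Ω
  L: Z = jωL = j·2.187e+04·0.0451 = 0 + j986.1 Ω
Step 3 — Parallel branch: R2 || L = 1/(1/R2 + 1/L) = 131.6 + j17.88 Ω.
Step 4 — Series with R1: Z_total = R1 + (R2 || L) = 2672 + j17.88 Ω = 2672∠0.4° Ω.
Step 5 — Power factor: PF = cos(φ) = Re(Z)/|Z| = 2672/2672 = 1.
Step 6 — Type: Im(Z) = 17.88 ⇒ lagging (phase φ = 0.4°).

PF = 1 (lagging, φ = 0.4°)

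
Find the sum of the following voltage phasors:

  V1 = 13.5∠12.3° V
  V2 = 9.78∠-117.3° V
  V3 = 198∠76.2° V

Step 1 — Convert each phasor to rectangular form:
  V1 = 13.5·(cos(12.3°) + j·sin(12.3°)) = 13.19 + j2.876 V
  V2 = 9.78·(cos(-117.3°) + j·sin(-117.3°)) = -4.486 - j8.691 V
  V3 = 198·(cos(76.2°) + j·sin(76.2°)) = 47.23 + j192.3 V
Step 2 — Sum components: V_total = 55.93 + j186.5 V.
Step 3 — Convert to polar: |V_total| = 194.7 V, ∠V_total = 73.3°.

V_total = 194.7∠73.3° V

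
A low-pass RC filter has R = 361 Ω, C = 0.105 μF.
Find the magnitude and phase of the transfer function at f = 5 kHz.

Step 1 — Angular frequency: ω = 2π·5000 = 3.142e+04 rad/s.
Step 2 — Transfer function: H(jω) = 1/(1 + jωRC).
Step 3 — Denominator: 1 + jωRC = 1 + j·3.142e+04·361·1.05e-07 = 1 + j1.191.
Step 4 — H = 0.4136 - j0.4925.
Step 5 — Magnitude: |H| = 0.6431 (-3.8 dB); phase: φ = -50.0°.

|H| = 0.6431 (-3.8 dB), φ = -50.0°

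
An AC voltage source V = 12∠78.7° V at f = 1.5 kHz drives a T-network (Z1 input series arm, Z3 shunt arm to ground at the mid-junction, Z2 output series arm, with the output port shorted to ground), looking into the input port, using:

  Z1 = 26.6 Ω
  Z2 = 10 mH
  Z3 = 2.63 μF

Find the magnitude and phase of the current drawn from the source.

Step 1 — Angular frequency: ω = 2π·f = 2π·1500 = 9425 rad/s.
Step 2 — Component impedances:
  Z1: Z = R = 26.6 Ω
  Z2: Z = jωL = j·9425·0.01 = 0 + j94.25 Ω
  Z3: Z = 1/(jωC) = -j/(ω·C) = 0 - j40.34 Ω
Step 3 — With the output port shorted to ground, the output series arm Z2 runs from the junction to ground; the shunt arm Z3 also runs from the junction to ground. They appear in parallel: Z3 || Z2 = 0 - j70.54 Ω.
Step 4 — Series with input arm Z1: Z_in = Z1 + (Z3 || Z2) = 26.6 - j70.54 Ω = 75.39∠-69.3° Ω.
Step 5 — Source phasor: V = 12∠78.7° V = 2.351 + j11.77 V.
Step 6 — Ohm's law: I = V / Z_total = (2.351 + j11.77) / (26.6 - j70.54) = -0.135 + j0.08426 A.
Step 7 — Convert to polar: |I| = 0.1592 A, ∠I = 148.0°.

I = 0.1592∠148.0° A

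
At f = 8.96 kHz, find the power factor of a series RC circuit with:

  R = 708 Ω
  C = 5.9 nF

Step 1 — Angular frequency: ω = 2π·f = 2π·8960 = 5.63e+04 rad/s.
Step 2 — Component impedances:
  R: Z = R = 708 Ω
  C: Z = 1/(jωC) = -j/(ω·C) = 0 - j3011 Ω
Step 3 — Series combination: Z_total = R + C = 708 - j3011 Ω = 3093∠-76.8° Ω.
Step 4 — Power factor: PF = cos(φ) = Re(Z)/|Z| = 708/3093 = 0.2289.
Step 5 — Type: Im(Z) = -3011 ⇒ leading (phase φ = -76.8°).

PF = 0.2289 (leading, φ = -76.8°)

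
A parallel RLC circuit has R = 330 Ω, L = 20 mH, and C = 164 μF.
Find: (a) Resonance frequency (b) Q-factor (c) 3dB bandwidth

Step 1 — Resonance: ω₀ = 1/√(LC) = 1/√(0.02·0.000164) = 552.2 rad/s.
Step 2 — f₀ = ω₀/(2π) = 87.88 Hz.
Step 3 — Parallel Q: Q = R/(ω₀L) = 330/(552.2·0.02) = 29.88.
Step 4 — Bandwidth: Δω = ω₀/Q = 18.48 rad/s; BW = Δω/(2π) = 2.941 Hz.

(a) f₀ = 87.88 Hz  (b) Q = 29.88  (c) BW = 2.941 Hz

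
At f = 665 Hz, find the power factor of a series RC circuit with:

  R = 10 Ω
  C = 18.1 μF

Step 1 — Angular frequency: ω = 2π·f = 2π·665 = 4178 rad/s.
Step 2 — Component impedances:
  R: Z = R = 10 Ω
  C: Z = 1/(jωC) = -j/(ω·C) = 0 - j13.22 Ω
Step 3 — Series combination: Z_total = R + C = 10 - j13.22 Ω = 16.58∠-52.9° Ω.
Step 4 — Power factor: PF = cos(φ) = Re(Z)/|Z| = 10/16.578 = 0.6032.
Step 5 — Type: Im(Z) = -13.22 ⇒ leading (phase φ = -52.9°).

PF = 0.6032 (leading, φ = -52.9°)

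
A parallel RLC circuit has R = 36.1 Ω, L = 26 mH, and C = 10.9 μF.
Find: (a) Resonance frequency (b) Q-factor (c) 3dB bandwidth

Step 1 — Resonance: ω₀ = 1/√(LC) = 1/√(0.026·1.09e-05) = 1878 rad/s.
Step 2 — f₀ = ω₀/(2π) = 299 Hz.
Step 3 — Parallel Q: Q = R/(ω₀L) = 36.1/(1878·0.026) = 0.7392.
Step 4 — Bandwidth: Δω = ω₀/Q = 2541 rad/s; BW = Δω/(2π) = 404.5 Hz.

(a) f₀ = 299 Hz  (b) Q = 0.7392  (c) BW = 404.5 Hz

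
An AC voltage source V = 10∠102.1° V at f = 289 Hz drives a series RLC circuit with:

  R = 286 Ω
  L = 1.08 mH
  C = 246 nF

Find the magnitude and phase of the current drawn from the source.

Step 1 — Angular frequency: ω = 2π·f = 2π·289 = 1816 rad/s.
Step 2 — Component impedances:
  R: Z = R = 286 Ω
  L: Z = jωL = j·1816·0.00108 = 0 + j1.961 Ω
  C: Z = 1/(jωC) = -j/(ω·C) = 0 - j2239 Ω
Step 3 — Series combination: Z_total = R + L + C = 286 - j2237 Ω = 2255∠-82.7° Ω.
Step 4 — Source phasor: V = 10∠102.1° V = -2.096 + j9.778 V.
Step 5 — Ohm's law: I = V / Z_total = (-2.096 + j9.778) / (286 - j2237) = -0.004419 - j0.0003721 A.
Step 6 — Convert to polar: |I| = 0.004435 A, ∠I = -175.2°.

I = 0.004435∠-175.2° A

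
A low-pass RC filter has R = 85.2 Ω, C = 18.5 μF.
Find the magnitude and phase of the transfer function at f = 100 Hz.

Step 1 — Angular frequency: ω = 2π·100 = 628.3 rad/s.
Step 2 — Transfer function: H(jω) = 1/(1 + jωRC).
Step 3 — Denominator: 1 + jωRC = 1 + j·628.3·85.2·1.85e-05 = 1 + j0.9904.
Step 4 — H = 0.5048 - j0.5.
Step 5 — Magnitude: |H| = 0.7105 (-3.0 dB); phase: φ = -44.7°.

|H| = 0.7105 (-3.0 dB), φ = -44.7°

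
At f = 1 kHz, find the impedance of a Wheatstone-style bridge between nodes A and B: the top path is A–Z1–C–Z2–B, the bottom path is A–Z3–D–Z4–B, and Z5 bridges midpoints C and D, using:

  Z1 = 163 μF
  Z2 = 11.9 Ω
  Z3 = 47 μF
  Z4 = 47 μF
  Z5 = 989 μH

Step 1 — Angular frequency: ω = 2π·f = 2π·1000 = 6283 rad/s.
Step 2 — Component impedances:
  Z1: Z = 1/(jωC) = -j/(ω·C) = 0 - j0.9764 Ω
  Z2: Z = R = 11.9 Ω
  Z3: Z = 1/(jωC) = -j/(ω·C) = 0 - j3.386 Ω
  Z4: Z = 1/(jωC) = -j/(ω·C) = 0 - j3.386 Ω
  Z5: Z = jωL = j·6283·0.000989 = 0 + j6.214 Ω
Step 3 — Bridge requires nodal analysis (the Z5 bridge couples midpoints C and D, so the two paths cannot be reduced to a simple series/parallel combination). Setting node B to ground and injecting 1 A at node A, the 3-node admittance system at A, C, D solves to V_A = Z_AB = 5.549 - j4.558 Ω = 7.182∠-39.4° Ω.

Z = 5.549 - j4.558 Ω = 7.182∠-39.4° Ω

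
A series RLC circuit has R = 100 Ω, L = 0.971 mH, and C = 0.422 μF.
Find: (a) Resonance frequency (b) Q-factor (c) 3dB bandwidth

Step 1 — Resonance condition Im(Z)=0 gives ω₀ = 1/√(LC).
Step 2 — ω₀ = 1/√(0.000971·4.22e-07) = 4.94e+04 rad/s.
Step 3 — f₀ = ω₀/(2π) = 7862 Hz.
Step 4 — Series Q: Q = ω₀L/R = 4.94e+04·0.000971/100 = 0.4797.
Step 5 — 3dB bandwidth: Δω = ω₀/Q = 1.03e+05 rad/s; BW = Δω/(2π) = 1.639e+04 Hz.

(a) f₀ = 7862 Hz  (b) Q = 0.4797  (c) BW = 1.639e+04 Hz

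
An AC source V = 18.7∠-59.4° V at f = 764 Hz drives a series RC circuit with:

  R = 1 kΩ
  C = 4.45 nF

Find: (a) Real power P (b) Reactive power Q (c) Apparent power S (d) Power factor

Step 1 — Angular frequency: ω = 2π·f = 2π·764 = 4800 rad/s.
Step 2 — Component impedances:
  R: Z = R = 1000 Ω
  C: Z = 1/(jωC) = -j/(ω·C) = 0 - j4.681e+04 Ω
Step 3 — Series combination: Z_total = R + C = 1000 - j4.681e+04 Ω = 4.682e+04∠-88.8° Ω.
Step 4 — Source phasor: V = 18.7∠-59.4° V = 9.519 - j16.1 V.
Step 5 — Current: I = V / Z = 0.000348 + j0.0001959 A = 0.0003994∠29.4° A.
Step 6 — Complex power: S = V·I* = 0.0001595 - j0.007467 VA.
Step 7 — Real power: P = Re(S) = 0.0001595 W.
Step 8 — Reactive power: Q = Im(S) = -0.007467 VAR.
Step 9 — Apparent power: |S| = 0.007468 VA.
Step 10 — Power factor: PF = P/|S| = 0.02136 (leading).

(a) P = 0.0001595 W  (b) Q = -0.007467 VAR  (c) S = 0.007468 VA  (d) PF = 0.02136 (leading)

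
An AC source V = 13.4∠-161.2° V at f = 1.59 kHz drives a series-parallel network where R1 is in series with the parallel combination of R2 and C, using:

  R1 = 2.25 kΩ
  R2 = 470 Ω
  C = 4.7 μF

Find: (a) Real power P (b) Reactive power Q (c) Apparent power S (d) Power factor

Step 1 — Angular frequency: ω = 2π·f = 2π·1590 = 9990 rad/s.
Step 2 — Component impedances:
  R1: Z = R = 2250 Ω
  R2: Z = R = 470 Ω
  C: Z = 1/(jωC) = -j/(ω·C) = 0 - j21.3 Ω
Step 3 — Parallel branch: R2 || C = 1/(1/R2 + 1/C) = 0.9631 - j21.25 Ω.
Step 4 — Series with R1: Z_total = R1 + (R2 || C) = 2251 - j21.25 Ω = 2251∠-0.5° Ω.
Step 5 — Source phasor: V = 13.4∠-161.2° V = -12.69 - j4.318 V.
Step 6 — Current: I = V / Z = -0.005617 - j0.001971 A = 0.005953∠-160.7° A.
Step 7 — Complex power: S = V·I* = 0.07976 - j0.0007531 VA.
Step 8 — Real power: P = Re(S) = 0.07976 W.
Step 9 — Reactive power: Q = Im(S) = -0.0007531 VAR.
Step 10 — Apparent power: |S| = 0.07977 VA.
Step 11 — Power factor: PF = P/|S| = 1 (leading).

(a) P = 0.07976 W  (b) Q = -0.0007531 VAR  (c) S = 0.07977 VA  (d) PF = 1 (leading)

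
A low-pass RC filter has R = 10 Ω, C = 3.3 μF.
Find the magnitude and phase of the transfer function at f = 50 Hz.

Step 1 — Angular frequency: ω = 2π·50 = 314.2 rad/s.
Step 2 — Transfer function: H(jω) = 1/(1 + jωRC).
Step 3 — Denominator: 1 + jωRC = 1 + j·314.2·10·3.3e-06 = 1 + j0.01037.
Step 4 — H = 0.9999 - j0.01037.
Step 5 — Magnitude: |H| = 0.9999 (-0.0 dB); phase: φ = -0.6°.

|H| = 0.9999 (-0.0 dB), φ = -0.6°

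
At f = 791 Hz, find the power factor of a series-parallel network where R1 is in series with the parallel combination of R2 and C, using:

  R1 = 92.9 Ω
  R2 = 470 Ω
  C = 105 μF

Step 1 — Angular frequency: ω = 2π·f = 2π·791 = 4970 rad/s.
Step 2 — Component impedances:
  R1: Z = R = 92.9 Ω
  R2: Z = R = 470 Ω
  C: Z = 1/(jωC) = -j/(ω·C) = 0 - j1.916 Ω
Step 3 — Parallel branch: R2 || C = 1/(1/R2 + 1/C) = 0.007813 - j1.916 Ω.
Step 4 — Series with R1: Z_total = R1 + (R2 || C) = 92.91 - j1.916 Ω = 92.93∠-1.2° Ω.
Step 5 — Power factor: PF = cos(φ) = Re(Z)/|Z| = 92.91/92.93 = 0.9998.
Step 6 — Type: Im(Z) = -1.916 ⇒ leading (phase φ = -1.2°).

PF = 0.9998 (leading, φ = -1.2°)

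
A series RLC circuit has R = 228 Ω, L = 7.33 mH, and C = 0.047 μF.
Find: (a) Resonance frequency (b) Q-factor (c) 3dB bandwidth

Step 1 — Resonance: ω₀ = 1/√(LC) = 1/√(0.00733·4.7e-08) = 5.388e+04 rad/s.
Step 2 — f₀ = ω₀/(2π) = 8575 Hz.
Step 3 — Series Q: Q = ω₀L/R = 5.388e+04·0.00733/228 = 1.732.
Step 4 — Bandwidth: Δω = ω₀/Q = 3.111e+04 rad/s; BW = Δω/(2π) = 4951 Hz.

(a) f₀ = 8575 Hz  (b) Q = 1.732  (c) BW = 4951 Hz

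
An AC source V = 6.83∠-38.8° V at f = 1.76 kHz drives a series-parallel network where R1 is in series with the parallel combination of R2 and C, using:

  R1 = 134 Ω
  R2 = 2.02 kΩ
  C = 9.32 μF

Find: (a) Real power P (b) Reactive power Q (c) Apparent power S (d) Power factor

Step 1 — Angular frequency: ω = 2π·f = 2π·1760 = 1.106e+04 rad/s.
Step 2 — Component impedances:
  R1: Z = R = 134 Ω
  R2: Z = R = 2020 Ω
  C: Z = 1/(jωC) = -j/(ω·C) = 0 - j9.703 Ω
Step 3 — Parallel branch: R2 || C = 1/(1/R2 + 1/C) = 0.0466 - j9.702 Ω.
Step 4 — Series with R1: Z_total = R1 + (R2 || C) = 134 - j9.702 Ω = 134.4∠-4.1° Ω.
Step 5 — Source phasor: V = 6.83∠-38.8° V = 5.323 - j4.28 V.
Step 6 — Current: I = V / Z = 0.0418 - j0.0289 A = 0.05082∠-34.7° A.
Step 7 — Complex power: S = V·I* = 0.3462 - j0.02506 VA.
Step 8 — Real power: P = Re(S) = 0.3462 W.
Step 9 — Reactive power: Q = Im(S) = -0.02506 VAR.
Step 10 — Apparent power: |S| = 0.3471 VA.
Step 11 — Power factor: PF = P/|S| = 0.9974 (leading).

(a) P = 0.3462 W  (b) Q = -0.02506 VAR  (c) S = 0.3471 VA  (d) PF = 0.9974 (leading)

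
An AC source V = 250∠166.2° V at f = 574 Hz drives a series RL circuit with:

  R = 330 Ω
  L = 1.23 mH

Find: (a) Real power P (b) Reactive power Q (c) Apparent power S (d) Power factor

Step 1 — Angular frequency: ω = 2π·f = 2π·574 = 3607 rad/s.
Step 2 — Component impedances:
  R: Z = R = 330 Ω
  L: Z = jωL = j·3607·0.00123 = 0 + j4.436 Ω
Step 3 — Series combination: Z_total = R + L = 330 + j4.436 Ω = 330∠0.8° Ω.
Step 4 — Source phasor: V = 250∠166.2° V = -242.8 + j59.63 V.
Step 5 — Current: I = V / Z = -0.7331 + j0.1906 A = 0.7575∠165.4° A.
Step 6 — Complex power: S = V·I* = 189.4 + j2.545 VA.
Step 7 — Real power: P = Re(S) = 189.4 W.
Step 8 — Reactive power: Q = Im(S) = 2.545 VAR.
Step 9 — Apparent power: |S| = 189.4 VA.
Step 10 — Power factor: PF = P/|S| = 0.9999 (lagging).

(a) P = 189.4 W  (b) Q = 2.545 VAR  (c) S = 189.4 VA  (d) PF = 0.9999 (lagging)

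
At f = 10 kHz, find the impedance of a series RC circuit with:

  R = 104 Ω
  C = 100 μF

Step 1 — Angular frequency: ω = 2π·f = 2π·1e+04 = 6.283e+04 rad/s.
Step 2 — Component impedances:
  R: Z = R = 104 Ω
  C: Z = 1/(jωC) = -j/(ω·C) = 0 - j0.1592 Ω
Step 3 — Series combination: Z_total = R + C = 104 - j0.1592 Ω = 104∠-0.1° Ω.

Z = 104 - j0.1592 Ω = 104∠-0.1° Ω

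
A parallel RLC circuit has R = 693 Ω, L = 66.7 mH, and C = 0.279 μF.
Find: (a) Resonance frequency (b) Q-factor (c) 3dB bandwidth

Step 1 — Resonance: ω₀ = 1/√(LC) = 1/√(0.0667·2.79e-07) = 7331 rad/s.
Step 2 — f₀ = ω₀/(2π) = 1167 Hz.
Step 3 — Parallel Q: Q = R/(ω₀L) = 693/(7331·0.0667) = 1.417.
Step 4 — Bandwidth: Δω = ω₀/Q = 5172 rad/s; BW = Δω/(2π) = 823.2 Hz.

(a) f₀ = 1167 Hz  (b) Q = 1.417  (c) BW = 823.2 Hz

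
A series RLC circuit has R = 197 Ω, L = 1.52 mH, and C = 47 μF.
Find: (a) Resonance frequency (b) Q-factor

Step 1 — Resonance condition Im(Z)=0 gives ω₀ = 1/√(LC).
Step 2 — ω₀ = 1/√(0.00152·4.7e-05) = 3741 rad/s.
Step 3 — f₀ = ω₀/(2π) = 595.5 Hz.
Step 4 — Series Q: Q = ω₀L/R = 3741·0.00152/197 = 0.02887.

(a) f₀ = 595.5 Hz  (b) Q = 0.02887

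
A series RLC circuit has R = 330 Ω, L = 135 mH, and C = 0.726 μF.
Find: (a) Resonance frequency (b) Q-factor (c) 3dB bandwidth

Step 1 — Resonance condition Im(Z)=0 gives ω₀ = 1/√(LC).
Step 2 — ω₀ = 1/√(0.135·7.26e-07) = 3194 rad/s.
Step 3 — f₀ = ω₀/(2π) = 508.4 Hz.
Step 4 — Series Q: Q = ω₀L/R = 3194·0.135/330 = 1.307.
Step 5 — 3dB bandwidth: Δω = ω₀/Q = 2444 rad/s; BW = Δω/(2π) = 389 Hz.

(a) f₀ = 508.4 Hz  (b) Q = 1.307  (c) BW = 389 Hz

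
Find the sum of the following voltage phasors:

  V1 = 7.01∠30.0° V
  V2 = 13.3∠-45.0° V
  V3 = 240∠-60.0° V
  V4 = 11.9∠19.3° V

Step 1 — Convert each phasor to rectangular form:
  V1 = 7.01·(cos(30.0°) + j·sin(30.0°)) = 6.071 + j3.505 V
  V2 = 13.3·(cos(-45.0°) + j·sin(-45.0°)) = 9.405 - j9.405 V
  V3 = 240·(cos(-60.0°) + j·sin(-60.0°)) = 120 - j207.8 V
  V4 = 11.9·(cos(19.3°) + j·sin(19.3°)) = 11.23 + j3.933 V
Step 2 — Sum components: V_total = 146.7 - j209.8 V.
Step 3 — Convert to polar: |V_total| = 256 V, ∠V_total = -55.0°.

V_total = 256∠-55.0° V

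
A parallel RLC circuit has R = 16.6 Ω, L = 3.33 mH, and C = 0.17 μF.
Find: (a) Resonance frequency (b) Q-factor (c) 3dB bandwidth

Step 1 — Resonance: ω₀ = 1/√(LC) = 1/√(0.00333·1.7e-07) = 4.203e+04 rad/s.
Step 2 — f₀ = ω₀/(2π) = 6689 Hz.
Step 3 — Parallel Q: Q = R/(ω₀L) = 16.6/(4.203e+04·0.00333) = 0.1186.
Step 4 — Bandwidth: Δω = ω₀/Q = 3.544e+05 rad/s; BW = Δω/(2π) = 5.64e+04 Hz.

(a) f₀ = 6689 Hz  (b) Q = 0.1186  (c) BW = 5.64e+04 Hz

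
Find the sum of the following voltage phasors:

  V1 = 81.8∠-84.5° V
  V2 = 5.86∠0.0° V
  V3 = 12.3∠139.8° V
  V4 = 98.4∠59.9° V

Step 1 — Convert each phasor to rectangular form:
  V1 = 81.8·(cos(-84.5°) + j·sin(-84.5°)) = 7.84 - j81.42 V
  V2 = 5.86·(cos(0.0°) + j·sin(0.0°)) = 5.86 V
  V3 = 12.3·(cos(139.8°) + j·sin(139.8°)) = -9.395 + j7.939 V
  V4 = 98.4·(cos(59.9°) + j·sin(59.9°)) = 49.35 + j85.13 V
Step 2 — Sum components: V_total = 53.65 + j11.65 V.
Step 3 — Convert to polar: |V_total| = 54.9 V, ∠V_total = 12.2°.

V_total = 54.9∠12.2° V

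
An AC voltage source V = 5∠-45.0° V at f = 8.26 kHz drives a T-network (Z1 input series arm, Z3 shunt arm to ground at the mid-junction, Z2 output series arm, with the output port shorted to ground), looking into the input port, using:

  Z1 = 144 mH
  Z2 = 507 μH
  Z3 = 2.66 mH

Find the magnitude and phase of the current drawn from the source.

Step 1 — Angular frequency: ω = 2π·f = 2π·8260 = 5.19e+04 rad/s.
Step 2 — Component impedances:
  Z1: Z = jωL = j·5.19e+04·0.144 = 0 + j7473 Ω
  Z2: Z = jωL = j·5.19e+04·0.000507 = 0 + j26.31 Ω
  Z3: Z = jωL = j·5.19e+04·0.00266 = 0 + j138.1 Ω
Step 3 — With the output port shorted to ground, the output series arm Z2 runs from the junction to ground; the shunt arm Z3 also runs from the junction to ground. They appear in parallel: Z3 || Z2 = 0 + j22.1 Ω.
Step 4 — Series with input arm Z1: Z_in = Z1 + (Z3 || Z2) = 0 + j7496 Ω = 7496∠90.0° Ω.
Step 5 — Source phasor: V = 5∠-45.0° V = 3.536 - j3.536 V.
Step 6 — Ohm's law: I = V / Z_total = (3.536 - j3.536) / (0 + j7496) = -0.0004717 - j0.0004717 A.
Step 7 — Convert to polar: |I| = 0.0006671 A, ∠I = -135.0°.

I = 0.0006671∠-135.0° A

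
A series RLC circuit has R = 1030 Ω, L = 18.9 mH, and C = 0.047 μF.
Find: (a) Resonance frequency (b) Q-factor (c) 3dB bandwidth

Step 1 — Resonance condition Im(Z)=0 gives ω₀ = 1/√(LC).
Step 2 — ω₀ = 1/√(0.0189·4.7e-08) = 3.355e+04 rad/s.
Step 3 — f₀ = ω₀/(2π) = 5340 Hz.
Step 4 — Series Q: Q = ω₀L/R = 3.355e+04·0.0189/1030 = 0.6157.
Step 5 — 3dB bandwidth: Δω = ω₀/Q = 5.45e+04 rad/s; BW = Δω/(2π) = 8674 Hz.

(a) f₀ = 5340 Hz  (b) Q = 0.6157  (c) BW = 8674 Hz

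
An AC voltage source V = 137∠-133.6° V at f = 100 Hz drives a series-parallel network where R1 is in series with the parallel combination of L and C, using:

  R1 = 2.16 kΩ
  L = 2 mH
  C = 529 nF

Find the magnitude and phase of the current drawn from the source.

Step 1 — Angular frequency: ω = 2π·f = 2π·100 = 628.3 rad/s.
Step 2 — Component impedances:
  R1: Z = R = 2160 Ω
  L: Z = jωL = j·628.3·0.002 = 0 + j1.257 Ω
  C: Z = 1/(jωC) = -j/(ω·C) = 0 - j3009 Ω
Step 3 — Parallel branch: L || C = 1/(1/L + 1/C) = 0 + j1.257 Ω.
Step 4 — Series with R1: Z_total = R1 + (L || C) = 2160 + j1.257 Ω = 2160∠0.0° Ω.
Step 5 — Source phasor: V = 137∠-133.6° V = -94.48 - j99.21 V.
Step 6 — Ohm's law: I = V / Z_total = (-94.48 - j99.21) / (2160 + j1.257) = -0.04377 - j0.04591 A.
Step 7 — Convert to polar: |I| = 0.06343 A, ∠I = -133.6°.

I = 0.06343∠-133.6° A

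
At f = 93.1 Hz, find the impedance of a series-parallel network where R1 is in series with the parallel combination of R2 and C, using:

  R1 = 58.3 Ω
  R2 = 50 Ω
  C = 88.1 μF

Step 1 — Angular frequency: ω = 2π·f = 2π·93.1 = 585 rad/s.
Step 2 — Component impedances:
  R1: Z = R = 58.3 Ω
  R2: Z = R = 50 Ω
  C: Z = 1/(jωC) = -j/(ω·C) = 0 - j19.4 Ω
Step 3 — Parallel branch: R2 || C = 1/(1/R2 + 1/C) = 6.545 - j16.86 Ω.
Step 4 — Series with R1: Z_total = R1 + (R2 || C) = 64.84 - j16.86 Ω = 67∠-14.6° Ω.

Z = 64.84 - j16.86 Ω = 67∠-14.6° Ω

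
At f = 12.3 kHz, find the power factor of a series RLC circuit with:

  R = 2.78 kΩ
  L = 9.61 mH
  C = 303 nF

Step 1 — Angular frequency: ω = 2π·f = 2π·1.23e+04 = 7.728e+04 rad/s.
Step 2 — Component impedances:
  R: Z = R = 2780 Ω
  L: Z = jωL = j·7.728e+04·0.00961 = 0 + j742.7 Ω
  C: Z = 1/(jωC) = -j/(ω·C) = 0 - j42.7 Ω
Step 3 — Series combination: Z_total = R + L + C = 2780 + j700 Ω = 2867∠14.1° Ω.
Step 4 — Power factor: PF = cos(φ) = Re(Z)/|Z| = 2780/2867 = 0.9697.
Step 5 — Type: Im(Z) = 700 ⇒ lagging (phase φ = 14.1°).

PF = 0.9697 (lagging, φ = 14.1°)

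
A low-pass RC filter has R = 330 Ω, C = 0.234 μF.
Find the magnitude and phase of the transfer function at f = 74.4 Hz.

Step 1 — Angular frequency: ω = 2π·74.4 = 467.5 rad/s.
Step 2 — Transfer function: H(jω) = 1/(1 + jωRC).
Step 3 — Denominator: 1 + jωRC = 1 + j·467.5·330·2.34e-07 = 1 + j0.0361.
Step 4 — H = 0.9987 - j0.03605.
Step 5 — Magnitude: |H| = 0.9993 (-0.0 dB); phase: φ = -2.1°.

|H| = 0.9993 (-0.0 dB), φ = -2.1°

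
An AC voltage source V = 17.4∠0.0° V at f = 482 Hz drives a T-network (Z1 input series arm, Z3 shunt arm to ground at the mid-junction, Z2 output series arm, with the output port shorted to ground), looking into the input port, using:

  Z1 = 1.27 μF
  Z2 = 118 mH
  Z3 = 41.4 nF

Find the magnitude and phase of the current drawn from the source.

Step 1 — Angular frequency: ω = 2π·f = 2π·482 = 3028 rad/s.
Step 2 — Component impedances:
  Z1: Z = 1/(jωC) = -j/(ω·C) = 0 - j260 Ω
  Z2: Z = jωL = j·3028·0.118 = 0 + j357.4 Ω
  Z3: Z = 1/(jωC) = -j/(ω·C) = 0 - j7976 Ω
Step 3 — With the output port shorted to ground, the output series arm Z2 runs from the junction to ground; the shunt arm Z3 also runs from the junction to ground. They appear in parallel: Z3 || Z2 = 0 + j374.1 Ω.
Step 4 — Series with input arm Z1: Z_in = Z1 + (Z3 || Z2) = 0 + j114.1 Ω = 114.1∠90.0° Ω.
Step 5 — Source phasor: V = 17.4∠0.0° V = 17.4 V.
Step 6 — Ohm's law: I = V / Z_total = (17.4) / (0 + j114.1) = 0 - j0.1525 A.
Step 7 — Convert to polar: |I| = 0.1525 A, ∠I = -90.0°.

I = 0.1525∠-90.0° A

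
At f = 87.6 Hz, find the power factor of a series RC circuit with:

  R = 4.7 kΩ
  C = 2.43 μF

Step 1 — Angular frequency: ω = 2π·f = 2π·87.6 = 550.4 rad/s.
Step 2 — Component impedances:
  R: Z = R = 4700 Ω
  C: Z = 1/(jωC) = -j/(ω·C) = 0 - j747.7 Ω
Step 3 — Series combination: Z_total = R + C = 4700 - j747.7 Ω = 4759∠-9.0° Ω.
Step 4 — Power factor: PF = cos(φ) = Re(Z)/|Z| = 4700/4759 = 0.9876.
Step 5 — Type: Im(Z) = -747.7 ⇒ leading (phase φ = -9.0°).

PF = 0.9876 (leading, φ = -9.0°)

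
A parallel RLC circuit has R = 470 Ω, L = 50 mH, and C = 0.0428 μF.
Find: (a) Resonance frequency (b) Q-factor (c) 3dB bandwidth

Step 1 — Resonance: ω₀ = 1/√(LC) = 1/√(0.05·4.28e-08) = 2.162e+04 rad/s.
Step 2 — f₀ = ω₀/(2π) = 3440 Hz.
Step 3 — Parallel Q: Q = R/(ω₀L) = 470/(2.162e+04·0.05) = 0.4348.
Step 4 — Bandwidth: Δω = ω₀/Q = 4.971e+04 rad/s; BW = Δω/(2π) = 7912 Hz.

(a) f₀ = 3440 Hz  (b) Q = 0.4348  (c) BW = 7912 Hz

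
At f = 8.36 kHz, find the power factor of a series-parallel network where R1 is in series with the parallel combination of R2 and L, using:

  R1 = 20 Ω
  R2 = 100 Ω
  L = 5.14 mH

Step 1 — Angular frequency: ω = 2π·f = 2π·8360 = 5.253e+04 rad/s.
Step 2 — Component impedances:
  R1: Z = R = 20 Ω
  R2: Z = R = 100 Ω
  L: Z = jωL = j·5.253e+04·0.00514 = 0 + j270 Ω
Step 3 — Parallel branch: R2 || L = 1/(1/R2 + 1/L) = 87.94 + j32.57 Ω.
Step 4 — Series with R1: Z_total = R1 + (R2 || L) = 107.9 + j32.57 Ω = 112.7∠16.8° Ω.
Step 5 — Power factor: PF = cos(φ) = Re(Z)/|Z| = 107.9/112.7 = 0.9574.
Step 6 — Type: Im(Z) = 32.57 ⇒ lagging (phase φ = 16.8°).

PF = 0.9574 (lagging, φ = 16.8°)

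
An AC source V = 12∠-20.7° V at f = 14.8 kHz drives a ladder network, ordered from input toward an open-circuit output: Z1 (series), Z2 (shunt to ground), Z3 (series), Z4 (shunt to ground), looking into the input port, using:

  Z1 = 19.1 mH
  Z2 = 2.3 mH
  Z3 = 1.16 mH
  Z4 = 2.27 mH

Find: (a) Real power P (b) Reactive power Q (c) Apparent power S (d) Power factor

Step 1 — Angular frequency: ω = 2π·f = 2π·1.48e+04 = 9.299e+04 rad/s.
Step 2 — Component impedances:
  Z1: Z = jωL = j·9.299e+04·0.0191 = 0 + j1776 Ω
  Z2: Z = jωL = j·9.299e+04·0.0023 = 0 + j213.9 Ω
  Z3: Z = jωL = j·9.299e+04·0.00116 = 0 + j107.9 Ω
  Z4: Z = jωL = j·9.299e+04·0.00227 = 0 + j211.1 Ω
Step 3 — Ladder network (open output): work backward from the far end, alternating series and parallel combinations. Z_in = 0 + j1904 Ω = 1904∠90.0° Ω.
Step 4 — Source phasor: V = 12∠-20.7° V = 11.23 - j4.242 V.
Step 5 — Current: I = V / Z = -0.002228 - j0.005895 A = 0.006302∠-110.7° A.
Step 6 — Complex power: S = V·I* = 0 + j0.07562 VA.
Step 7 — Real power: P = Re(S) = 0 W.
Step 8 — Reactive power: Q = Im(S) = 0.07562 VAR.
Step 9 — Apparent power: |S| = 0.07562 VA.
Step 10 — Power factor: PF = P/|S| = 0 (lagging).

(a) P = 0 W  (b) Q = 0.07562 VAR  (c) S = 0.07562 VA  (d) PF = 0 (lagging)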